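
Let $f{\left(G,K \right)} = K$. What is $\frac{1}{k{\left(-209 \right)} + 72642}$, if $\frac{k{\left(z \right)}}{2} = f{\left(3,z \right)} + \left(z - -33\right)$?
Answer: $\frac{1}{71872} \approx 1.3914 \cdot 10^{-5}$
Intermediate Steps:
$k{\left(z \right)} = 66 + 4 z$ ($k{\left(z \right)} = 2 \left(z + \left(z - -33\right)\right) = 2 \left(z + \left(z + 33\right)\right) = 2 \left(z + \left(33 + z\right)\right) = 2 \left(33 + 2 z\right) = 66 + 4 z$)
$\frac{1}{k{\left(-209 \right)} + 72642} = \frac{1}{\left(66 + 4 \left(-209\right)\right) + 72642} = \frac{1}{\left(66 - 836\right) + 72642} = \frac{1}{-770 + 72642} = \frac{1}{71872}$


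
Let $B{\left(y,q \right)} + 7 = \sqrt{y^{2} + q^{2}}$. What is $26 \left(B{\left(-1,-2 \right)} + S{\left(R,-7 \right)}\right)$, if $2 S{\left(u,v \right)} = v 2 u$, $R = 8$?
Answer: $-1638 + 26 \sqrt{5} \approx -1579.9$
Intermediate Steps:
$B{\left(y,q \right)} = -7 + \sqrt{q^{2} + y^{2}}$ ($B{\left(y,q \right)} = -7 + \sqrt{y^{2} + q^{2}} = -7 + \sqrt{q^{2} + y^{2}}$)
$S{\left(u,v \right)} = u v$ ($S{\left(u,v \right)} = \frac{v 2 u}{2} = \frac{2 v u}{2} = \frac{2 u v}{2} = u v$)
$26 \left(B{\left(-1,-2 \right)} + S{\left(R,-7 \right)}\right) = 26 \left(\left(-7 + \sqrt{\left(-2\right)^{2} + \left(-1\right)^{2}}\right) + 8 \left(-7\right)\right) = 26 \left(\left(-7 + \sqrt{4 + 1}\right) - 56\right) = 26 \left(\left(-7 + \sqrt{5}\right) - 56\right) = 26 \left(-63 + \sqrt{5}\right) = -1638 + 26 \sqrt{5}$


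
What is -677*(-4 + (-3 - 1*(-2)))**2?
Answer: -16925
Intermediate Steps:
-677*(-4 + (-3 - 1*(-2)))**2 = -677*(-4 + (-3 + 2))**2 = -677*(-4 - 1)**2 = -677*(-5)**2 = -677*25 = -16925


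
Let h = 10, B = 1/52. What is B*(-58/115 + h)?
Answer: 21/115 ≈ 0.18261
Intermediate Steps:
B = 1/52 ≈ 0.019231
B*(-58/115 + h) = (-58/115 + 10)/52 = (1/52)*(1092/115) = 21/115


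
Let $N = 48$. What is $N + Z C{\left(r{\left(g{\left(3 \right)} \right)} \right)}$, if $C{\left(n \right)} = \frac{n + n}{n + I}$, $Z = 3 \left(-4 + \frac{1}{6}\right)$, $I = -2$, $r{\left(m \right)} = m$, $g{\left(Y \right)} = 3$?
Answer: $-21$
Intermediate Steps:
$Z = - \frac{23}{2}$ ($Z = 3 \left(-4 + \frac{1}{6}\right) = 3 \left(- \frac{23}{6}\right) = - \frac{23}{2} \approx -11.5$)
$C{\left(n \right)} = \frac{2 n}{-2 + n}$ ($C{\left(n \right)} = \frac{n + n}{n - 2} = \frac{2 n}{-2 + n}$)
$N + Z C{\left(r{\left(g{\left(3 \right)} \right)} \right)} = 48 - \frac{23 \cdot 2 \cdot 3 \frac{1}{-2 + 3}}{2} = 48 - \frac{23 \cdot 2 \cdot 3 \cdot 1^{-1}}{2} = 48 - \frac{23 \cdot 2 \cdot 3 \cdot 1}{2} = 48 - 69 = -21$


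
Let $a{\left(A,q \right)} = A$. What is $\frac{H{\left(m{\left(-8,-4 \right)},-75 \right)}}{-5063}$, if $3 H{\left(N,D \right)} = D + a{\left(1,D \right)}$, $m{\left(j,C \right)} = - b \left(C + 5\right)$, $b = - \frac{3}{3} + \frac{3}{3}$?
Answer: $\frac{74}{15189} \approx 0.0048719$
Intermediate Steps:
$b = 0$ ($b = \left(-3\right) \frac{1}{3} + 3 \cdot \frac{1}{3} = -1 + 1 = 0$)
$m{\left(j,C \right)} = 0$ ($m{\left(j,C \right)} = - 0 \left(C + 5\right) = - 0 \left(5 + C\right) = \left(-1\right) 0 = 0$)
$H{\left(N,D \right)} = \frac{1}{3} + \frac{D}{3}$ ($H{\left(N,D \right)} = \frac{D + 1}{3} = \frac{1 + D}{3} = \frac{1}{3} + \frac{D}{3}$)
$\frac{H{\left(m{\left(-8,-4 \right)},-75 \right)}}{-5063} = \frac{\frac{1}{3} + \frac{1}{3} \left(-75\right)}{-5063} = \left(\frac{1}{3} - 25\right) \left(- \frac{1}{5063}\right) = \left(- \frac{74}{3}\right) \left(- \frac{1}{5063}\right) = \frac{74}{15189}$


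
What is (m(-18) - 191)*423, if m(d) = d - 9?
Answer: -92214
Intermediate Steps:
m(d) = -9 + d
(m(-18) - 191)*423 = ((-9 - 18) - 191)*423 = (-27 - 191)*423 = -218*423 = -92214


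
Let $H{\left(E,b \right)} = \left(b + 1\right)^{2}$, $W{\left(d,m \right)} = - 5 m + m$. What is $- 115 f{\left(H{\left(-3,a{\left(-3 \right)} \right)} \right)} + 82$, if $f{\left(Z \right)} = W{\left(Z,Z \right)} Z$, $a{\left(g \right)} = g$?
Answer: $7442$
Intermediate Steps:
$W{\left(d,m \right)} = - 4 m$
$H{\left(E,b \right)} = \left(1 + b\right)^{2}$
$f{\left(Z \right)} = - 4 Z^{2}$ ($f{\left(Z \right)} = - 4 Z Z = - 4 Z^{2}$)
$- 115 f{\left(H{\left(-3,a{\left(-3 \right)} \right)} \right)} + 82 = - 115 \left(- 4 \left(\left(1 - 3\right)^{2}\right)^{2}\right) + 82 = - 115 \left(- 4 \left(\left(-2\right)^{2}\right)^{2}\right) + 82 = - 115 \left(- 4 \cdot 4^{2}\right) + 82 = - 115 \left(\left(-4\right) 16\right) + 82 = \left(-115\right) \left(-64\right) + 82 = 7360 + 82 = 7442$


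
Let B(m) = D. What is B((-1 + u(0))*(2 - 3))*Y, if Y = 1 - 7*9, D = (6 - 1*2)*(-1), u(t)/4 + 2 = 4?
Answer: 248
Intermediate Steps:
u(t) = 8 (u(t) = -8 + 4*4 = -8 + 16 = 8)
D = -4 (D = (6 - 2)*(-1) = 4*(-1) = -4)
B(m) = -4
Y = -62 (Y = 1 - 63 = -62)
B((-1 + u(0))*(2 - 3))*Y = -4*(-62) = 248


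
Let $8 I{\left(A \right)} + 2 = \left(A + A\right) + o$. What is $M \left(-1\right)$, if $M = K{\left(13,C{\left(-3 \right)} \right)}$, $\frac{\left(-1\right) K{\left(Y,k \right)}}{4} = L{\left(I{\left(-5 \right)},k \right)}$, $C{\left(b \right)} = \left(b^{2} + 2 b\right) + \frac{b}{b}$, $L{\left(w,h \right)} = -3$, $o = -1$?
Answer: $-12$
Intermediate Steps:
$I{\left(A \right)} = - \frac{3}{8} + \frac{A}{4}$ ($I{\left(A \right)} = - \frac{1}{4} + \frac{\left(A + A\right) - 1}{8} = - \frac{1}{4} + \frac{2 A - 1}{8} = - \frac{1}{4} + \frac{-1 + 2 A}{8} = - \frac{1}{4} + \left(- \frac{1}{8} + \frac{A}{4}\right) = - \frac{3}{8} + \frac{A}{4}$)
$C{\left(b \right)} = 1 + b^{2} + 2 b$ ($C{\left(b \right)} = \left(b^{2} + 2 b\right) + 1 = 1 + b^{2} + 2 b$)
$K{\left(Y,k \right)} = 12$ ($K{\left(Y,k \right)} = \left(-4\right) \left(-3\right) = 12$)
$M = 12$
$M \left(-1\right) = 12 \left(-1\right) = -12$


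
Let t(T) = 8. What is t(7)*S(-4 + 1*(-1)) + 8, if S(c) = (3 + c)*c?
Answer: 88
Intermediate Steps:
S(c) = c*(3 + c)
t(7)*S(-4 + 1*(-1)) + 8 = 8*((-4 + 1*(-1))*(3 + (-4 + 1*(-1)))) + 8 = 8*((-4 - 1)*(3 + (-4 - 1))) + 8 = 8*(-5*(3 - 5)) + 8 = 8*(-5*(-2)) + 8 = 8*10 + 8 = 80 + 8 = 88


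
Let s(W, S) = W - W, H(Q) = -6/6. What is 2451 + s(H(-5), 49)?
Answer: 2451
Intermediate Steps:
H(Q) = -1 (H(Q) = -6*⅙ = -1)
s(W, S) = 0
2451 + s(H(-5), 49) = 2451 + 0 = 2451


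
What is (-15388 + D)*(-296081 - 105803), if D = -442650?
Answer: 184078143592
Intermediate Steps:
(-15388 + D)*(-296081 - 105803) = (-15388 - 442650)*(-296081 - 105803) = -458038*(-401884) = 184078143592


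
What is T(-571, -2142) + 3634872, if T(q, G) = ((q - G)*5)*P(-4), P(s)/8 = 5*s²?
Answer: 8662072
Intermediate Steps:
P(s) = 40*s² (P(s) = 8*(5*s²) = 40*s²)
T(q, G) = -3200*G + 3200*q (T(q, G) = ((q - G)*5)*(40*(-4)²) = (-5*G + 5*q)*(40*16) = (-5*G + 5*q)*640 = -3200*G + 3200*q)
T(-571, -2142) + 3634872 = (-3200*(-2142) + 3200*(-571)) + 3634872 = (6854400 - 1827200) + 3634872 = 5027200 + 3634872 = 8662072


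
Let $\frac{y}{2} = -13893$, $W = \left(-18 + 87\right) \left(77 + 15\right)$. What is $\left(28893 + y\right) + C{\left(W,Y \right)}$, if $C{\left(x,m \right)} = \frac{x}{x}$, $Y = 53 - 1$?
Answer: $1108$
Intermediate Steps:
$Y = 52$ ($Y = 53 - 1 = 52$)
$W = 6348$ ($W = 69 \cdot 92 = 6348$)
$y = -27786$ ($y = 2 \left(-13893\right) = -27786$)
$C{\left(x,m \right)} = 1$
$\left(28893 + y\right) + C{\left(W,Y \right)} = \left(28893 - 27786\right) + 1 = 1107 + 1 = 1108$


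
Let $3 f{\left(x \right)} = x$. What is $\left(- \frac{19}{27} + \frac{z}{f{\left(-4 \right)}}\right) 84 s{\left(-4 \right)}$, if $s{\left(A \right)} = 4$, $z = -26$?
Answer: $\frac{56840}{9} \approx 6315.6$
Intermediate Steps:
$f{\left(x \right)} = \frac{x}{3}$
$\left(- \frac{19}{27} + \frac{z}{f{\left(-4 \right)}}\right) 84 s{\left(-4 \right)} = \left(- \frac{19}{27} - \frac{26}{\frac{1}{3} \left(-4\right)}\right) 84 \cdot 4 = \left(\left(-19\right) \frac{1}{27} - \frac{26}{- \frac{4}{3}}\right) 84 \cdot 4 = \left(- \frac{19}{27} - - \frac{39}{2}\right) 84 \cdot 4 = \left(- \frac{19}{27} + \frac{39}{2}\right) 84 \cdot 4 = \frac{1015}{54} \cdot 84 \cdot 4 = \frac{14210}{9} \cdot 4 = \frac{56840}{9}$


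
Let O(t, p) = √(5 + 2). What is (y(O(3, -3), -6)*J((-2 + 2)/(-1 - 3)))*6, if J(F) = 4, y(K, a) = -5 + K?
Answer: -120 + 24*√7 ≈ -56.502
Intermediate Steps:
O(t, p) = √7
(y(O(3, -3), -6)*J((-2 + 2)/(-1 - 3)))*6 = ((-5 + √7)*4)*6 = (-20 + 4*√7)*6 = -120 + 24*√7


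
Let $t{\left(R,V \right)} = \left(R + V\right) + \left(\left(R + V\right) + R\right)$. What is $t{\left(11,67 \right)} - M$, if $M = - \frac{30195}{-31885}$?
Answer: $\frac{1058920}{6377} \approx 166.05$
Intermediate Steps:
$M = \frac{6039}{6377}$ ($M = \left(-30195\right) \left(- \frac{1}{31885}\right) = \frac{6039}{6377} \approx 0.947$)
$t{\left(R,V \right)} = 2 V + 3 R$ ($t{\left(R,V \right)} = \left(R + V\right) + \left(V + 2 R\right) = 2 V + 3 R$)
$t{\left(11,67 \right)} - M = \left(2 \cdot 67 + 3 \cdot 11\right) - \frac{6039}{6377} = \left(134 + 33\right) - \frac{6039}{6377} = 167 - \frac{6039}{6377} = \frac{1058920}{6377}$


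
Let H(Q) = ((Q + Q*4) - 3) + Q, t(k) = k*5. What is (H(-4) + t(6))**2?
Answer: 9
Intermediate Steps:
t(k) = 5*k
H(Q) = -3 + 6*Q (H(Q) = ((Q + 4*Q) - 3) + Q = (5*Q - 3) + Q = (-3 + 5*Q) + Q = -3 + 6*Q)
(H(-4) + t(6))**2 = ((-3 + 6*(-4)) + 5*6)**2 = ((-3 - 24) + 30)**2 = (-27 + 30)**2 = 3**2 = 9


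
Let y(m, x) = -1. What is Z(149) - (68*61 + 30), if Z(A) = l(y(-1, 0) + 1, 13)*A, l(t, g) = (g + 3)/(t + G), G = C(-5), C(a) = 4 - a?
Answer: -35218/9 ≈ -3913.1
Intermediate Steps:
G = 9 (G = 4 - 1*(-5) = 4 + 5 = 9)
l(t, g) = (3 + g)/(9 + t) (l(t, g) = (g + 3)/(t + 9) = (3 + g)/(9 + t))
Z(A) = 16*A/9 (Z(A) = ((3 + 13)/(9 + (-1 + 1)))*A = (16/(9 + 0))*A = (16/9)*A = ((⅑)*16)*A = 16*A/9)
Z(149) - (68*61 + 30) = (16/9)*149 - (68*61 + 30) = 2384/9 - (4148 + 30) = 2384/9 - 1*4178 = 2384/9 - 4178 = -35218/9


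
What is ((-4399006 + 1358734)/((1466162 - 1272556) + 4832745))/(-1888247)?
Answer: 3040272/9490992196697 ≈ 3.2033e-7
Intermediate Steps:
((-4399006 + 1358734)/((1466162 - 1272556) + 4832745))/(-1888247) = -3040272/(193606 + 4832745)*(-1/1888247) = -3040272/5026351*(-1/1888247) = 3040272/9490992196697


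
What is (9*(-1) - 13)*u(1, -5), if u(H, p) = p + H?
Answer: 88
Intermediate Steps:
u(H, p) = H + p
(9*(-1) - 13)*u(1, -5) = (9*(-1) - 13)*(1 - 5) = (-9 - 13)*(-4) = -22*(-4) = 88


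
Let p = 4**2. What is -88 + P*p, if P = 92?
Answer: 1384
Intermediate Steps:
p = 16
-88 + P*p = -88 + 92*16 = -88 + 1472 = 1384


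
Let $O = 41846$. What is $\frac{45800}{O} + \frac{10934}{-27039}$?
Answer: $\frac{390421018}{565736997} \approx 0.69011$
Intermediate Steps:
$\frac{45800}{O} + \frac{10934}{-27039} = \frac{45800}{41846} + \frac{10934}{-27039} = 45800 \cdot \frac{1}{41846} + 10934 \left(- \frac{1}{27039}\right) = \frac{22900}{20923} - \frac{10934}{27039} = \frac{390421018}{565736997}$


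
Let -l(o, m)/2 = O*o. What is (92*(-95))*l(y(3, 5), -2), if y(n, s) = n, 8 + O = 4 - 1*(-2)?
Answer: -104880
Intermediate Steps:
O = -2 (O = -8 + (4 - 1*(-2)) = -8 + (4 + 2) = -8 + 6 = -2)
l(o, m) = 4*o (l(o, m) = -(-4)*o = 4*o)
(92*(-95))*l(y(3, 5), -2) = (92*(-95))*(4*3) = -8740*12 = -104880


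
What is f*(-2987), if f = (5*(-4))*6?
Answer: 358440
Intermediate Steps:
f = -120 (f = -20*6 = -120)
f*(-2987) = -120*(-2987) = 358440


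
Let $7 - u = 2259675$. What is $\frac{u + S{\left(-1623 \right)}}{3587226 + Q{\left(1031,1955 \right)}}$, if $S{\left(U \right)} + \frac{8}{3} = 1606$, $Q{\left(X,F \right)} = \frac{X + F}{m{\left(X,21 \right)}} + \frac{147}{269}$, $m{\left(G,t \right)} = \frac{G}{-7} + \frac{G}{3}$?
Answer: $- \frac{3757496379532}{5969292240897} \approx -0.62947$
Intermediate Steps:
$m{\left(G,t \right)} = \frac{4 G}{21}$ ($m{\left(G,t \right)} = G \left(- \frac{1}{7}\right) + G \frac{1}{3} = - \frac{G}{7} + \frac{G}{3} = \frac{4 G}{21}$)
$Q{\left(X,F \right)} = \frac{147}{269} + \frac{21 \left(F + X\right)}{4 X}$ ($Q{\left(X,F \right)} = \frac{X + F}{\frac{4}{21} X} + \frac{147}{269} = \left(F + X\right) \frac{21}{4 X} + 147 \cdot \frac{1}{269} = \frac{21 \left(F + X\right)}{4 X} + \frac{147}{269} = \frac{147}{269} + \frac{21 \left(F + X\right)}{4 X}$)
$S{\left(U \right)} = \frac{4810}{3}$ ($S{\left(U \right)} = - \frac{8}{3} + 1606 = \frac{4810}{3}$)
$u = -2259668$ ($u = 7 - 2259675 = -2259668$)
$\frac{u + S{\left(-1623 \right)}}{3587226 + Q{\left(1031,1955 \right)}} = \frac{-2259668 + \frac{4810}{3}}{3587226 + \frac{21 \left(269 \cdot 1955 + 297 \cdot 1031\right)}{1076 \cdot 1031}} = - \frac{6774194}{3 \left(3587226 + \frac{21}{1076} \cdot \frac{1}{1031} \left(525895 + 306207\right)\right)} = - \frac{6774194}{3 \left(3587226 + \frac{21}{1076} \cdot \frac{1}{1031} \cdot 832102\right)} = - \frac{6774194}{3 \left(3587226 + \frac{8737071}{554678}\right)} = - \frac{6774194}{3 \cdot \frac{1989764080299}{554678}} = \left(- \frac{6774194}{3}\right) \frac{554678}{1989764080299} = - \frac{3757496379532}{5969292240897}$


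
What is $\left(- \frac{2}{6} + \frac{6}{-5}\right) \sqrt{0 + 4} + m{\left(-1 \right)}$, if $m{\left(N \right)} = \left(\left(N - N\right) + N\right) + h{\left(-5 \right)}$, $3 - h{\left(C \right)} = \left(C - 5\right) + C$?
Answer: $\frac{209}{15} \approx 13.933$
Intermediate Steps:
$h{\left(C \right)} = 8 - 2 C$ ($h{\left(C \right)} = 3 - \left(\left(C - 5\right) + C\right) = 3 - \left(\left(-5 + C\right) + C\right) = 3 - \left(-5 + 2 C\right) = 8 - 2 C$)
$m{\left(N \right)} = 18 + N$ ($m{\left(N \right)} = \left(\left(N - N\right) + N\right) + \left(8 - -10\right) = \left(0 + N\right) + \left(8 + 10\right) = N + 18 = 18 + N$)
$\left(- \frac{2}{6} + \frac{6}{-5}\right) \sqrt{0 + 4} + m{\left(-1 \right)} = \left(- \frac{2}{6} + \frac{6}{-5}\right) \sqrt{0 + 4} + \left(18 - 1\right) = \left(\left(-2\right) \frac{1}{6} + 6 \left(- \frac{1}{5}\right)\right) \sqrt{4} + 17 = \left(- \frac{1}{3} - \frac{6}{5}\right) 2 + 17 = \left(- \frac{23}{15}\right) 2 + 17 = - \frac{46}{15} + 17 = \frac{209}{15}$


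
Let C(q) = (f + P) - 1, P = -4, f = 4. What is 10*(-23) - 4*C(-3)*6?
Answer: -206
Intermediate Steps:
C(q) = -1 (C(q) = (4 - 4) - 1 = 0 - 1 = -1)
10*(-23) - 4*C(-3)*6 = 10*(-23) - 4*(-1)*6 = -230 + 4*6 = -230 + 24 = -206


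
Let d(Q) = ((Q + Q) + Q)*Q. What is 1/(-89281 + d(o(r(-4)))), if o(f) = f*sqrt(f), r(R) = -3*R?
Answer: -1/84097 ≈ -1.1891e-5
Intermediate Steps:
o(f) = f**(3/2)
d(Q) = 3*Q**2 (d(Q) = (2*Q + Q)*Q = (3*Q)*Q = 3*Q**2)
1/(-89281 + d(o(r(-4)))) = 1/(-89281 + 3*((-3*(-4))**(3/2))**2) = 1/(-89281 + 3*(12**(3/2))**2) = 1/(-89281 + 3*(24*sqrt(3))**2) = 1/(-89281 + 3*1728) = 1/(-89281 + 5184) = 1/(-84097) = -1/84097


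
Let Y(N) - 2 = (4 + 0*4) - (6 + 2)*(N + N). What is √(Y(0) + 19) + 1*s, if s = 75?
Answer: 80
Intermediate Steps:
Y(N) = 6 - 16*N (Y(N) = 2 + ((4 + 0*4) - (6 + 2)*(N + N)) = 2 + ((4 + 0) - 8*2*N) = 2 + (4 - 16*N) = 6 - 16*N)
√(Y(0) + 19) + 1*s = √((6 - 16*0) + 19) + 1*75 = √((6 + 0) + 19) + 75 = √(6 + 19) + 75 = √25 + 75 = 5 + 75 = 80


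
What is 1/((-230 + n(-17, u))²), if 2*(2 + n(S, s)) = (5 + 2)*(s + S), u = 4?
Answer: 4/308025 ≈ 1.2986e-5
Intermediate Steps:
n(S, s) = -2 + 7*S/2 + 7*s/2 (n(S, s) = -2 + ((5 + 2)*(s + S))/2 = -2 + (7*(S + s))/2 = -2 + (7*S + 7*s)/2 = -2 + (7*S/2 + 7*s/2) = -2 + 7*S/2 + 7*s/2)
1/((-230 + n(-17, u))²) = 1/((-230 + (-2 + (7/2)*(-17) + (7/2)*4))²) = 1/((-230 + (-2 - 119/2 + 14))²) = 1/((-230 - 95/2)²) = 1/((-555/2)²) = 1/(308025/4) = 4/308025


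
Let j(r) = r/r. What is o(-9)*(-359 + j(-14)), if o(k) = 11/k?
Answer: 3938/9 ≈ 437.56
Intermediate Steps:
j(r) = 1
o(-9)*(-359 + j(-14)) = (11/(-9))*(-359 + 1) = (11*(-⅑))*(-358) = -11/9*(-358) = 3938/9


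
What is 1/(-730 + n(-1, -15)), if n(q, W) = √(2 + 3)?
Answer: -146/106579 - √5/532895 ≈ -0.0013741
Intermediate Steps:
n(q, W) = √5
1/(-730 + n(-1, -15)) = 1/(-730 + √5)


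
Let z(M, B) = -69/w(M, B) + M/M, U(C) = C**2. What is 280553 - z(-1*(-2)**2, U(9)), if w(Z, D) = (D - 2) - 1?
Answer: 7294375/26 ≈ 2.8055e+5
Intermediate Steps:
w(Z, D) = -3 + D (w(Z, D) = (-2 + D) - 1 = -3 + D)
z(M, B) = 1 - 69/(-3 + B) (z(M, B) = -69/(-3 + B) + M/M = -69/(-3 + B) + 1 = 1 - 69/(-3 + B))
280553 - z(-1*(-2)**2, U(9)) = 280553 - (-72 + 9**2)/(-3 + 9**2) = 280553 - (-72 + 81)/(-3 + 81) = 280553 - 9/78 = 280553 - 1*3/26 = 280553 - 3/26 = 7294375/26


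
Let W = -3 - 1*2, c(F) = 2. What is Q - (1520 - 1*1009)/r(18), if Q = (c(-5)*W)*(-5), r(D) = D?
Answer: 389/18 ≈ 21.611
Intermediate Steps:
W = -5 (W = -3 - 2 = -5)
Q = 50 (Q = (2*(-5))*(-5) = -10*(-5) = 50)
Q - (1520 - 1*1009)/r(18) = 50 - (1520 - 1*1009)/18 = 50 - (1520 - 1009)/18 = 50 - 511/18 = 389/18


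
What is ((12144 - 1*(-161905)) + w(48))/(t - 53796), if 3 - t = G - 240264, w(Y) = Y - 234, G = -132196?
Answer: 173863/318667 ≈ 0.54559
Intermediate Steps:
w(Y) = -234 + Y
t = 372463 (t = 3 - (-132196 - 240264) = 3 - 1*(-372460) = 3 + 372460 = 372463)
((12144 - 1*(-161905)) + w(48))/(t - 53796) = ((12144 - 1*(-161905)) + (-234 + 48))/(372463 - 53796) = ((12144 + 161905) - 186)/318667 = (174049 - 186)*(1/318667) = 173863*(1/318667) = 173863/318667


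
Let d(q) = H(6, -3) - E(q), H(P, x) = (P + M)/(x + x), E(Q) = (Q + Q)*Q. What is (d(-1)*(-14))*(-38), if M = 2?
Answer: -5320/3 ≈ -1773.3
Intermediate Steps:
E(Q) = 2*Q**2 (E(Q) = (2*Q)*Q = 2*Q**2)
H(P, x) = (2 + P)/(2*x) (H(P, x) = (P + 2)/(x + x) = (2 + P)/((2*x)) = (2 + P)*(1/(2*x)) = (2 + P)/(2*x))
d(q) = -4/3 - 2*q**2 (d(q) = (1/2)*(2 + 6)/(-3) - 2*q**2 = (1/2)*(-1/3)*8 - 2*q**2 = -4/3 - 2*q**2)
(d(-1)*(-14))*(-38) = ((-4/3 - 2*(-1)**2)*(-14))*(-38) = ((-4/3 - 2*1)*(-14))*(-38) = ((-4/3 - 2)*(-14))*(-38) = -10/3*(-14)*(-38) = (140/3)*(-38) = -5320/3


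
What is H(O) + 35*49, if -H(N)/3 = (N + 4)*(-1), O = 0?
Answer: 1727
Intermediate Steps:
H(N) = 12 + 3*N (H(N) = -3*(N + 4)*(-1) = -3*(4 + N)*(-1) = -3*(-4 - N) = 12 + 3*N)
H(O) + 35*49 = (12 + 3*0) + 35*49 = (12 + 0) + 1715 = 12 + 1715 = 1727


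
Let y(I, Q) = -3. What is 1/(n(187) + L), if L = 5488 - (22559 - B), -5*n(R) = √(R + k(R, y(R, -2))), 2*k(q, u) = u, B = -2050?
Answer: -956050/18280631679 + 5*√742/18280631679 ≈ -5.2291e-5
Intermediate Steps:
k(q, u) = u/2
n(R) = -√(-3/2 + R)/5 (n(R) = -√(R + (½)*(-3))/5 = -√(R - 3/2)/5 = -√(-3/2 + R)/5)
L = -19121 (L = 5488 - (22559 - 1*(-2050)) = 5488 - (22559 + 2050) = 5488 - 1*24609 = 5488 - 24609 = -19121)
1/(n(187) + L) = 1/(-√(-6 + 4*187)/10 - 19121) = 1/(-√(-6 + 748)/10 - 19121) = 1/(-√742/10 - 19121) = 1/(-19121 - √742/10)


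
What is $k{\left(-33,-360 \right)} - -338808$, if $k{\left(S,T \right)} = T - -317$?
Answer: $338765$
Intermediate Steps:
$k{\left(S,T \right)} = 317 + T$ ($k{\left(S,T \right)} = T + 317 = 317 + T$)
$k{\left(-33,-360 \right)} - -338808 = \left(317 - 360\right) - -338808 = -43 + 338808 = 338765$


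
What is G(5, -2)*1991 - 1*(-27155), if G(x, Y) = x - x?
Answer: 27155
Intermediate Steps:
G(x, Y) = 0
G(5, -2)*1991 - 1*(-27155) = 0*1991 - 1*(-27155) = 0 + 27155 = 27155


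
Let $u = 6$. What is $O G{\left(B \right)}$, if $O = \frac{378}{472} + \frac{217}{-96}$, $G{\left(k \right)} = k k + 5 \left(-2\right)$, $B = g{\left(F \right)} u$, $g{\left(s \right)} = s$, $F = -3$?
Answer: $- \frac{1297919}{2832} \approx -458.3$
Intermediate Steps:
$B = -18$ ($B = \left(-3\right) 6 = -18$)
$G{\left(k \right)} = -10 + k^{2}$ ($G{\left(k \right)} = k^{2} - 10 = -10 + k^{2}$)
$O = - \frac{8267}{5664}$ ($O = 378 \cdot \frac{1}{472} + 217 \left(- \frac{1}{96}\right) = \frac{189}{236} - \frac{217}{96} = - \frac{8267}{5664} \approx -1.4596$)
$O G{\left(B \right)} = - \frac{8267 \left(-10 + \left(-18\right)^{2}\right)}{5664} = - \frac{8267 \left(-10 + 324\right)}{5664} = \left(- \frac{8267}{5664}\right) 314 = - \frac{1297919}{2832}$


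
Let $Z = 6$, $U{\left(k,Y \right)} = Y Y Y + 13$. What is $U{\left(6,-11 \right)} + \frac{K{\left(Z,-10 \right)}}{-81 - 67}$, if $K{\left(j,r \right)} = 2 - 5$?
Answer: $- \frac{195061}{148} \approx -1318.0$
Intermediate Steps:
$U{\left(k,Y \right)} = 13 + Y^{3}$ ($U{\left(k,Y \right)} = Y^{2} Y + 13 = Y^{3} + 13 = 13 + Y^{3}$)
$K{\left(j,r \right)} = -3$ ($K{\left(j,r \right)} = 2 - 5 = -3$)
$U{\left(6,-11 \right)} + \frac{K{\left(Z,-10 \right)}}{-81 - 67} = \left(13 + \left(-11\right)^{3}\right) - \frac{3}{-81 - 67} = \left(13 - 1331\right) - \frac{3}{-148} = -1318 - - \frac{3}{148} = -1318 + \frac{3}{148} = - \frac{195061}{148}$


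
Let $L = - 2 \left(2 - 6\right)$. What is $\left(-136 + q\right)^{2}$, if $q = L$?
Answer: $16384$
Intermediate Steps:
$L = 8$ ($L = \left(-2\right) \left(-4\right) = 8$)
$q = 8$
$\left(-136 + q\right)^{2} = \left(-136 + 8\right)^{2} = \left(-128\right)^{2} = 16384$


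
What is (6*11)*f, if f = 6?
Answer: 396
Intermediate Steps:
(6*11)*f = (6*11)*6 = 66*6 = 396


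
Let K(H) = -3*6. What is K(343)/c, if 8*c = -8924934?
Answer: 24/1487489 ≈ 1.6135e-5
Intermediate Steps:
K(H) = -18
c = -4462467/4 (c = (1/8)*(-8924934) = -4462467/4 ≈ -1.1156e+6)
K(343)/c = -18/(-4462467/4) = -18*(-4/4462467) = 24/1487489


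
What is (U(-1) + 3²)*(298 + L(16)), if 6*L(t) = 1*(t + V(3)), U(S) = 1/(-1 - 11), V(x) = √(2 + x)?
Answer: 48257/18 + 107*√5/72 ≈ 2684.3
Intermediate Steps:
U(S) = -1/12 (U(S) = 1/(-12) = -1/12)
L(t) = t/6 + √5/6 (L(t) = (1*(t + √(2 + 3)))/6 = (1*(t + √5))/6 = (t + √5)/6 = t/6 + √5/6)
(U(-1) + 3²)*(298 + L(16)) = (-1/12 + 3²)*(298 + ((⅙)*16 + √5/6)) = (-1/12 + 9)*(298 + (8/3 + √5/6)) = 107*(902/3 + √5/6)/12 = 48257/18 + 107*√5/72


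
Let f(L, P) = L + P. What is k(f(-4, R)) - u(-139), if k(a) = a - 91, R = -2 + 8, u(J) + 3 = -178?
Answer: 92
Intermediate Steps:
u(J) = -181 (u(J) = -3 - 178 = -181)
R = 6
k(a) = -91 + a
k(f(-4, R)) - u(-139) = (-91 + (-4 + 6)) - 1*(-181) = (-91 + 2) + 181 = -89 + 181 = 92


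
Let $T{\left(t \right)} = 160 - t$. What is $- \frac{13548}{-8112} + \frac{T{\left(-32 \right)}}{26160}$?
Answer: $\frac{618009}{368420} \approx 1.6775$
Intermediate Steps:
$- \frac{13548}{-8112} + \frac{T{\left(-32 \right)}}{26160} = - \frac{13548}{-8112} + \frac{160 - -32}{26160} = \left(-13548\right) \left(- \frac{1}{8112}\right) + \left(160 + 32\right) \frac{1}{26160} = \frac{1129}{676} + 192 \cdot \frac{1}{26160} = \frac{1129}{676} + \frac{4}{545} = \frac{618009}{368420}$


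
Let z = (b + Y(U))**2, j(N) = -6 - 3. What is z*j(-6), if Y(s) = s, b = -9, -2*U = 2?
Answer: -900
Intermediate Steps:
U = -1 (U = -1/2*2 = -1)
j(N) = -9
z = 100 (z = (-9 - 1)**2 = (-10)**2 = 100)
z*j(-6) = 100*(-9) = -900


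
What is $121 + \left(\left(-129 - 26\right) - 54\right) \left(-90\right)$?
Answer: $18931$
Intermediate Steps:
$121 + \left(\left(-129 - 26\right) - 54\right) \left(-90\right) = 121 + \left(-155 - 54\right) \left(-90\right) = 121 - -18810 = 121 + 18810 = 18931$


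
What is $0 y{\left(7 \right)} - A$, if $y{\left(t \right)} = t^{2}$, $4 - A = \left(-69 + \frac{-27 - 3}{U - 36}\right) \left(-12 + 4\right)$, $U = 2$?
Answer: $\frac{9196}{17} \approx 540.94$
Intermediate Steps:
$A = - \frac{9196}{17}$ ($A = 4 - \left(-69 + \frac{-27 - 3}{2 - 36}\right) \left(-12 + 4\right) = 4 - \left(-69 - \frac{30}{-34}\right) \left(-8\right) = 4 - \left(-69 - - \frac{15}{17}\right) \left(-8\right) = 4 - \left(-69 + \frac{15}{17}\right) \left(-8\right) = 4 - \left(- \frac{1158}{17}\right) \left(-8\right) = 4 - \frac{9264}{17} = - \frac{9196}{17} \approx -540.94$)
$0 y{\left(7 \right)} - A = 0 \cdot 7^{2} - - \frac{9196}{17} = 0 \cdot 49 + \frac{9196}{17} = 0 + \frac{9196}{17} = \frac{9196}{17}$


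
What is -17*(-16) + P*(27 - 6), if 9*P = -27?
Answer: 209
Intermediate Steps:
P = -3 (P = (⅑)*(-27) = -3)
-17*(-16) + P*(27 - 6) = -17*(-16) - 3*(27 - 6) = 272 - 3*21 = 272 - 63 = 209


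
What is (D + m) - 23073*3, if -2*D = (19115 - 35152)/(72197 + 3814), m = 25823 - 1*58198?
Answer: -15444507031/152022 ≈ -1.0159e+5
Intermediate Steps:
m = -32375 (m = 25823 - 58198 = -32375)
D = 16037/152022 (D = -(19115 - 35152)/(2*(72197 + 3814)) = -(-16037)/(2*76011) = -½*(-16037/76011) = 16037/152022 ≈ 0.10549)
(D + m) - 23073*3 = (16037/152022 - 32375) - 23073*3 = -4921696213/152022 - 1*69219 = -4921696213/152022 - 69219 = -15444507031/152022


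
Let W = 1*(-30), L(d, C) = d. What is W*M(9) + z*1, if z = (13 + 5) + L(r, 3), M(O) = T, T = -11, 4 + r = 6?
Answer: 350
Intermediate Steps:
r = 2 (r = -4 + 6 = 2)
M(O) = -11
W = -30
z = 20 (z = (13 + 5) + 2 = 18 + 2 = 20)
W*M(9) + z*1 = -30*(-11) + 20*1 = 330 + 20 = 350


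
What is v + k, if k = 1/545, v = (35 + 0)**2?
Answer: 667626/545 ≈ 1225.0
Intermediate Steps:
v = 1225 (v = 35**2 = 1225)
k = 1/545 ≈ 0.0018349
v + k = 1225 + 1/545 = 667626/545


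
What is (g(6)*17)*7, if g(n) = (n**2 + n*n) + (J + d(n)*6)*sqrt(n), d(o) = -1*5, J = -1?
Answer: 8568 - 3689*sqrt(6) ≈ -468.17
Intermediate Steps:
d(o) = -5
g(n) = -31*sqrt(n) + 2*n**2 (g(n) = (n**2 + n*n) + (-1 - 5*6)*sqrt(n) = (n**2 + n**2) + (-1 - 30)*sqrt(n) = 2*n**2 - 31*sqrt(n) = -31*sqrt(n) + 2*n**2)
(g(6)*17)*7 = ((-31*sqrt(6) + 2*6**2)*17)*7 = ((-31*sqrt(6) + 2*36)*17)*7 = ((-31*sqrt(6) + 72)*17)*7 = ((72 - 31*sqrt(6))*17)*7 = (1224 - 527*sqrt(6))*7 = 8568 - 3689*sqrt(6)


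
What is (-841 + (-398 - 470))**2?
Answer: 2920681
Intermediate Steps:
(-841 + (-398 - 470))**2 = (-841 - 868)**2 = (-1709)**2 = 2920681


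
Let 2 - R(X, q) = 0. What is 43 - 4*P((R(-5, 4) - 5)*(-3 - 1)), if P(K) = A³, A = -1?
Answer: 47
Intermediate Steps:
R(X, q) = 2 (R(X, q) = 2 - 1*0 = 2 + 0 = 2)
P(K) = -1 (P(K) = (-1)³ = -1)
43 - 4*P((R(-5, 4) - 5)*(-3 - 1)) = 43 - 4*(-1) = 43 + 4 = 47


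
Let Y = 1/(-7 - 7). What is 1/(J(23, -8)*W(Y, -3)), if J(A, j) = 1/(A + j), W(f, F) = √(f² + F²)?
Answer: 42*√1765/353 ≈ 4.9986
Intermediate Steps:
Y = -1/14 (Y = 1/(-14) = -1/14 ≈ -0.071429)
W(f, F) = √(F² + f²)
1/(J(23, -8)*W(Y, -3)) = 1/(√((-3)² + (-1/14)²)/(23 - 8)) = 1/(√(9 + 1/196)/15) = 1/(√(1765/196)/15) = 1/((√1765/14)/15) = 1/(√1765/210) = 42*√1765/353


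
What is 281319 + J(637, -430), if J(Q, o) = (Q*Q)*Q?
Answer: 258756172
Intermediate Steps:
J(Q, o) = Q**3 (J(Q, o) = Q**2*Q = Q**3)
281319 + J(637, -430) = 281319 + 637**3 = 281319 + 258474853 = 258756172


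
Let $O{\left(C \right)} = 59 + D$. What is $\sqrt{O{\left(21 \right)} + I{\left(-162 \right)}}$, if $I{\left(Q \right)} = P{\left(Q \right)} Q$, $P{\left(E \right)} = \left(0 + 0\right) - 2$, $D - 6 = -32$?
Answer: $\sqrt{357} \approx 18.894$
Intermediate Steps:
$D = -26$ ($D = 6 - 32 = -26$)
$P{\left(E \right)} = -2$ ($P{\left(E \right)} = 0 - 2 = -2$)
$O{\left(C \right)} = 33$ ($O{\left(C \right)} = 59 - 26 = 33$)
$I{\left(Q \right)} = - 2 Q$
$\sqrt{O{\left(21 \right)} + I{\left(-162 \right)}} = \sqrt{33 - -324} = \sqrt{33 + 324} = \sqrt{357}$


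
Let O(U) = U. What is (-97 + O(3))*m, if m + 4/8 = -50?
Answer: 4747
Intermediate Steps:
m = -101/2 (m = -1/2 - 50 = -101/2 ≈ -50.500)
(-97 + O(3))*m = (-97 + 3)*(-101/2) = -94*(-101/2) = 4747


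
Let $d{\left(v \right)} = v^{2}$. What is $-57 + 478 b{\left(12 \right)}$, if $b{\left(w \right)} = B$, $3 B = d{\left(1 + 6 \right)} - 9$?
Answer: $\frac{18949}{3} \approx 6316.3$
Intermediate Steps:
$B = \frac{40}{3}$ ($B = \frac{\left(1 + 6\right)^{2} - 9}{3} = \frac{7^{2} - 9}{3} = \frac{49 - 9}{3} = \frac{1}{3} \cdot 40 = \frac{40}{3} \approx 13.333$)
$b{\left(w \right)} = \frac{40}{3}$
$-57 + 478 b{\left(12 \right)} = -57 + 478 \cdot \frac{40}{3} = -57 + \frac{19120}{3} = \frac{18949}{3}$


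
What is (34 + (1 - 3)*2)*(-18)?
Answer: -540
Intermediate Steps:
(34 + (1 - 3)*2)*(-18) = (34 - 2*2)*(-18) = (34 - 4)*(-18) = 30*(-18) = -540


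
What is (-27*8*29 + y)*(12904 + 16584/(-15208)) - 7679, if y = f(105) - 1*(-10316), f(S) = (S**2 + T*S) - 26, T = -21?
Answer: 315077626847/1901 ≈ 1.6574e+8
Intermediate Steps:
f(S) = -26 + S**2 - 21*S (f(S) = (S**2 - 21*S) - 26 = -26 + S**2 - 21*S)
y = 19110 (y = (-26 + 105**2 - 21*105) - 1*(-10316) = (-26 + 11025 - 2205) + 10316 = 8794 + 10316 = 19110)
(-27*8*29 + y)*(12904 + 16584/(-15208)) - 7679 = (-27*8*29 + 19110)*(12904 + 16584/(-15208)) - 7679 = (-216*29 + 19110)*(12904 + 16584*(-1/15208)) - 7679 = (-6264 + 19110)*(12904 - 2073/1901) - 7679 = 12846*(24528431/1901) - 7679 = 315092224626/1901 - 7679 = 315077626847/1901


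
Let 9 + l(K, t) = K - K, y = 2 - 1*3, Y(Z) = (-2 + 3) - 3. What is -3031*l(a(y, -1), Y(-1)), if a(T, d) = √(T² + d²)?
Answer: 27279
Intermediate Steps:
Y(Z) = -2 (Y(Z) = 1 - 3 = -2)
y = -1 (y = 2 - 3 = -1)
l(K, t) = -9 (l(K, t) = -9 + (K - K) = -9 + 0 = -9)
-3031*l(a(y, -1), Y(-1)) = -3031*(-9) = 27279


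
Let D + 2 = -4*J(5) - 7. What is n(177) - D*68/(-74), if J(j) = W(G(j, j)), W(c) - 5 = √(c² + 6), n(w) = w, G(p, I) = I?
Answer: 5563/37 - 136*√31/37 ≈ 129.89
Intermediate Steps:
W(c) = 5 + √(6 + c²) (W(c) = 5 + √(c² + 6) = 5 + √(6 + c²))
J(j) = 5 + √(6 + j²)
D = -29 - 4*√31 (D = -2 + (-4*(5 + √(6 + 5²)) - 7) = -2 + (-4*(5 + √(6 + 25)) - 7) = -2 + (-4*(5 + √31) - 7) = -2 + ((-20 - 4*√31) - 7) = -2 + (-27 - 4*√31) = -29 - 4*√31 ≈ -51.271)
n(177) - D*68/(-74) = 177 - (-29 - 4*√31)*68/(-74) = 177 - (-29 - 4*√31)*68*(-1/74) = 177 - (-29 - 4*√31)*(-34)/37 = 177 - (986/37 + 136*√31/37) = 177 + (-986/37 - 136*√31/37) = 5563/37 - 136*√31/37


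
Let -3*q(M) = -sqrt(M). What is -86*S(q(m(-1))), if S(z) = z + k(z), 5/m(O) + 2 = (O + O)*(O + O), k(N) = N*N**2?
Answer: -989*sqrt(10)/54 ≈ -57.917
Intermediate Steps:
k(N) = N**3
m(O) = 5/(-2 + 4*O**2) (m(O) = 5/(-2 + (O + O)*(O + O)) = 5/(-2 + (2*O)*(2*O)) = 5/(-2 + 4*O**2))
q(M) = sqrt(M)/3 (q(M) = -(-1)*sqrt(M)/3 = sqrt(M)/3)
S(z) = z + z**3
-86*S(q(m(-1))) = -86*(sqrt(5/(2*(-1 + 2*(-1)**2)))/3 + (sqrt(5/(2*(-1 + 2*(-1)**2)))/3)**3) = -86*(sqrt(5/(2*(-1 + 2*1)))/3 + (sqrt(5/(2*(-1 + 2*1)))/3)**3) = -86*(sqrt(5/(2*(-1 + 2)))/3 + (sqrt(5/(2*(-1 + 2)))/3)**3) = -86*(sqrt((5/2)/1)/3 + (sqrt((5/2)/1)/3)**3) = -86*(sqrt((5/2)*1)/3 + (sqrt((5/2)*1)/3)**3) = -86*(sqrt(5/2)/3 + (sqrt(5/2)/3)**3) = -86*((sqrt(10)/2)/3 + ((sqrt(10)/2)/3)**3) = -86*(sqrt(10)/6 + (sqrt(10)/6)**3) = -86*(sqrt(10)/6 + 5*sqrt(10)/108) = -989*sqrt(10)/54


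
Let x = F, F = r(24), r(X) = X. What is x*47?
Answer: 1128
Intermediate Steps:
F = 24
x = 24
x*47 = 24*47 = 1128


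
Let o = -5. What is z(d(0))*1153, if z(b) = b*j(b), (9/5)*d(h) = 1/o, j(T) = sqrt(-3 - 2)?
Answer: -1153*I*sqrt(5)/9 ≈ -286.47*I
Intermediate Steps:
j(T) = I*sqrt(5) (j(T) = sqrt(-5) = I*sqrt(5))
d(h) = -1/9 (d(h) = (5/9)/(-5) = (5/9)*(-1/5) = -1/9)
z(b) = I*b*sqrt(5) (z(b) = b*(I*sqrt(5)) = I*b*sqrt(5))
z(d(0))*1153 = (I*(-1/9)*sqrt(5))*1153 = -I*sqrt(5)/9*1153 = -1153*I*sqrt(5)/9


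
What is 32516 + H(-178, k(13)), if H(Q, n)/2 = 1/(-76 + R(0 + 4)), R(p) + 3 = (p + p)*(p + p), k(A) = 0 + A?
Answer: 487738/15 ≈ 32516.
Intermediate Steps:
k(A) = A
R(p) = -3 + 4*p² (R(p) = -3 + (p + p)*(p + p) = -3 + (2*p)*(2*p) = -3 + 4*p²)
H(Q, n) = -2/15 (H(Q, n) = 2/(-76 + (-3 + 4*(0 + 4)²)) = 2/(-76 + (-3 + 4*4²)) = 2/(-76 + (-3 + 4*16)) = 2/(-76 + (-3 + 64)) = 2/(-76 + 61) = 2/(-15) = 2*(-1/15) = -2/15)
32516 + H(-178, k(13)) = 32516 - 2/15 = 487738/15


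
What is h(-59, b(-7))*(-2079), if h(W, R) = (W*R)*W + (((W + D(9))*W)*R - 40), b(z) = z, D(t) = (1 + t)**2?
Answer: 15538446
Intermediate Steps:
h(W, R) = -40 + R*W**2 + R*W*(100 + W) (h(W, R) = (W*R)*W + (((W + (1 + 9)**2)*W)*R - 40) = (R*W)*W + (((W + 10**2)*W)*R - 40) = R*W**2 + (((W + 100)*W)*R - 40) = R*W**2 + (((100 + W)*W)*R - 40) = R*W**2 + ((W*(100 + W))*R - 40) = R*W**2 + (R*W*(100 + W) - 40) = R*W**2 + (-40 + R*W*(100 + W)) = -40 + R*W**2 + R*W*(100 + W))
h(-59, b(-7))*(-2079) = (-40 + 2*(-7)*(-59)**2 + 100*(-7)*(-59))*(-2079) = (-40 + 2*(-7)*3481 + 41300)*(-2079) = (-40 - 48734 + 41300)*(-2079) = -7474*(-2079) = 15538446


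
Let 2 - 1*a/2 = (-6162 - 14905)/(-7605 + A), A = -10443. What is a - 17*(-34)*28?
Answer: 146059445/9024 ≈ 16186.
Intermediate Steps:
a = 15029/9024 (a = 4 - 2*(-6162 - 14905)/(-7605 - 10443) = 4 - (-42134)/(-18048) = 4 - (-42134)*(-1)/18048 = 4 - 2*21067/18048 = 4 - 21067/9024 = 15029/9024 ≈ 1.6654)
a - 17*(-34)*28 = 15029/9024 - 17*(-34)*28 = 15029/9024 + 578*28 = 15029/9024 + 16184 = 146059445/9024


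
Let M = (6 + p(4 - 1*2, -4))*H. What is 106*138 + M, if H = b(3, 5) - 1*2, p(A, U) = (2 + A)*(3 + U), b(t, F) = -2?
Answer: 14620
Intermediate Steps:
H = -4 (H = -2 - 1*2 = -2 - 2 = -4)
M = -8 (M = (6 + (6 + 2*(-4) + 3*(4 - 1*2) + (4 - 1*2)*(-4)))*(-4) = (6 + (6 - 8 + 3*(4 - 2) + (4 - 2)*(-4)))*(-4) = (6 + (6 - 8 + 3*2 + 2*(-4)))*(-4) = (6 + (6 - 8 + 6 - 8))*(-4) = (6 - 4)*(-4) = 2*(-4) = -8)
106*138 + M = 106*138 - 8 = 14628 - 8 = 14620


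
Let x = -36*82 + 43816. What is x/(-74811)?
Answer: -40864/74811 ≈ -0.54623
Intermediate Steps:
x = 40864 (x = -2952 + 43816 = 40864)
x/(-74811) = 40864/(-74811) = 40864*(-1/74811) = -40864/74811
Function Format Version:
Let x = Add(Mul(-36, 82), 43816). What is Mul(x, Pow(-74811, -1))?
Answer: Rational(-40864, 74811) ≈ -0.54623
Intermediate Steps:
x = 40864 (x = Add(-2952, 43816) = 40864)
Mul(x, Pow(-74811, -1)) = Mul(40864, Pow(-74811, -1)) = Mul(40864, Rational(-1, 74811)) = Rational(-40864, 74811)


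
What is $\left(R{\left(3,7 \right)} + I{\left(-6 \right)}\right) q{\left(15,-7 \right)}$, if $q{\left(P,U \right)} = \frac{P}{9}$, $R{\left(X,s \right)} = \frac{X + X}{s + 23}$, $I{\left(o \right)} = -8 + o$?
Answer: $-23$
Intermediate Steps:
$R{\left(X,s \right)} = \frac{2 X}{23 + s}$
$q{\left(P,U \right)} = \frac{P}{9}$ ($q{\left(P,U \right)} = P \frac{1}{9} = \frac{P}{9}$)
$\left(R{\left(3,7 \right)} + I{\left(-6 \right)}\right) q{\left(15,-7 \right)} = \left(2 \cdot 3 \frac{1}{23 + 7} - 14\right) \frac{1}{9} \cdot 15 = \left(2 \cdot 3 \cdot \frac{1}{30} - 14\right) \frac{5}{3} = \left(\frac{1}{5} - 14\right) \frac{5}{3} = \left(- \frac{69}{5}\right) \frac{5}{3} = -23$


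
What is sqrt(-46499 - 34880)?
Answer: I*sqrt(81379) ≈ 285.27*I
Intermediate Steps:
sqrt(-46499 - 34880) = sqrt(-81379) = I*sqrt(81379)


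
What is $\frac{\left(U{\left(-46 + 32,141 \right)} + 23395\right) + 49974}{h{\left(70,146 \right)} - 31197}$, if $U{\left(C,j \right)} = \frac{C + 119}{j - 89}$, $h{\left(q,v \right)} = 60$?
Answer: $- \frac{3815293}{1619124} \approx -2.3564$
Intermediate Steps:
$U{\left(C,j \right)} = \frac{119 + C}{-89 + j}$
$\frac{\left(U{\left(-46 + 32,141 \right)} + 23395\right) + 49974}{h{\left(70,146 \right)} - 31197} = \frac{\left(\frac{119 + \left(-46 + 32\right)}{-89 + 141} + 23395\right) + 49974}{60 - 31197} = \frac{\left(\frac{119 - 14}{52} + 23395\right) + 49974}{-31137} = \left(\left(\frac{1}{52} \cdot 105 + 23395\right) + 49974\right) \left(- \frac{1}{31137}\right) = \left(\left(\frac{105}{52} + 23395\right) + 49974\right) \left(- \frac{1}{31137}\right) = \left(\frac{1216645}{52} + 49974\right) \left(- \frac{1}{31137}\right) = \frac{3815293}{52} \left(- \frac{1}{31137}\right) = - \frac{3815293}{1619124}$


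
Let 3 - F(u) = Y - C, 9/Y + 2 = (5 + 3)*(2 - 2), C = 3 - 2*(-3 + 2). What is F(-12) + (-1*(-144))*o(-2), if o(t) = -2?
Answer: -551/2 ≈ -275.50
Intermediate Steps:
C = 5 (C = 3 - 2*(-1) = 3 - 1*(-2) = 3 + 2 = 5)
Y = -9/2 (Y = 9/(-2 + (5 + 3)*(2 - 2)) = 9/(-2 + 8*0) = 9/(-2 + 0) = 9/(-2) = 9*(-½) = -9/2 ≈ -4.5000)
F(u) = 25/2 (F(u) = 3 - (-9/2 - 1*5) = 3 - (-9/2 - 5) = 3 - 1*(-19/2) = 3 + 19/2 = 25/2)
F(-12) + (-1*(-144))*o(-2) = 25/2 - 1*(-144)*(-2) = 25/2 + 144*(-2) = 25/2 - 288 = -551/2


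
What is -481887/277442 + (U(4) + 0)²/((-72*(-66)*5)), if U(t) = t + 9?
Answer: -47118791/27239760 ≈ -1.7298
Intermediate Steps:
U(t) = 9 + t
-481887/277442 + (U(4) + 0)²/((-72*(-66)*5)) = -481887/277442 + ((9 + 4) + 0)²/((-72*(-66)*5)) = -481887*1/277442 + (13 + 0)²/((4752*5)) = -481887/277442 + 13²/23760 = -481887/277442 + 169*(1/23760) = -481887/277442 + 169/23760 = -47118791/27239760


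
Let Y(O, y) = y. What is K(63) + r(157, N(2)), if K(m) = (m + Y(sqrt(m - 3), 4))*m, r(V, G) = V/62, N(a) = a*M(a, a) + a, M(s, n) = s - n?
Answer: 261859/62 ≈ 4223.5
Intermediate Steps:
N(a) = a (N(a) = a*(a - a) + a = a*0 + a = 0 + a = a)
r(V, G) = V/62 (r(V, G) = V*(1/62) = V/62)
K(m) = m*(4 + m) (K(m) = (m + 4)*m = (4 + m)*m = m*(4 + m))
K(63) + r(157, N(2)) = 63*(4 + 63) + (1/62)*157 = 63*67 + 157/62 = 4221 + 157/62 = 261859/62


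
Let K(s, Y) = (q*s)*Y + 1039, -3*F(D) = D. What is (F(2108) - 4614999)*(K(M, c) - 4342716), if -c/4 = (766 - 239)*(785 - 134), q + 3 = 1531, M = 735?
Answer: 21341379922540582285/3 ≈ 7.1138e+18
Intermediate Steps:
F(D) = -D/3
q = 1528 (q = -3 + 1531 = 1528)
c = -1372308 (c = -4*(766 - 239)*(785 - 134) = -2108*651 = -4*343077 = -1372308)
K(s, Y) = 1039 + 1528*Y*s (K(s, Y) = (1528*s)*Y + 1039 = 1528*Y*s + 1039 = 1039 + 1528*Y*s)
(F(2108) - 4614999)*(K(M, c) - 4342716) = (-1/3*2108 - 4614999)*((1039 + 1528*(-1372308)*735) - 4342716) = (-2108/3 - 4614999)*((1039 - 1541211668640) - 4342716) = -13847105*(-1541211667601 - 4342716)/3 = -13847105/3*(-1541216010317) = 21341379922540582285/3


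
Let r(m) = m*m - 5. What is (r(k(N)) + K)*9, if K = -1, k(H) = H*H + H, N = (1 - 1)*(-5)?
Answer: -54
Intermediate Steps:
N = 0 (N = 0*(-5) = 0)
k(H) = H + H² (k(H) = H² + H = H + H²)
r(m) = -5 + m² (r(m) = m² - 5 = -5 + m²)
(r(k(N)) + K)*9 = ((-5 + (0*(1 + 0))²) - 1)*9 = ((-5 + (0*1)²) - 1)*9 = ((-5 + 0²) - 1)*9 = ((-5 + 0) - 1)*9 = (-5 - 1)*9 = -6*9 = -54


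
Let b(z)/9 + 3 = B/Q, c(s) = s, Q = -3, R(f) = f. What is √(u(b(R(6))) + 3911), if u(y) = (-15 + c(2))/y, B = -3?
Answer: √140822/6 ≈ 62.544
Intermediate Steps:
b(z) = -18 (b(z) = -27 + 9*(-3/(-3)) = -27 + 9*(-3*(-⅓)) = -27 + 9*1 = -27 + 9 = -18)
u(y) = -13/y (u(y) = (-15 + 2)/y = -13/y)
√(u(b(R(6))) + 3911) = √(-13/(-18) + 3911) = √(-13*(-1/18) + 3911) = √(13/18 + 3911) = √(70411/18) = √140822/6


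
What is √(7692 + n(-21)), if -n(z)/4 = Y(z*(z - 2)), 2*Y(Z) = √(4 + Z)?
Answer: √(7692 - 2*√487) ≈ 87.452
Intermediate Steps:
Y(Z) = √(4 + Z)/2
n(z) = -2*√(4 + z*(-2 + z)) (n(z) = -2*√(4 + z*(z - 2)) = -2*√(4 + z*(-2 + z)))
√(7692 + n(-21)) = √(7692 - 2*√(4 - 21*(-2 - 21))) = √(7692 - 2*√(4 - 21*(-23))) = √(7692 - 2*√(4 + 483)) = √(7692 - 2*√487)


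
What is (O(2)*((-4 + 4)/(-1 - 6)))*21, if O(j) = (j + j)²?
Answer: 0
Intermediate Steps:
O(j) = 4*j² (O(j) = (2*j)² = 4*j²)
(O(2)*((-4 + 4)/(-1 - 6)))*21 = ((4*2²)*((-4 + 4)/(-1 - 6)))*21 = ((4*4)*(0/(-7)))*21 = (16*(0*(-⅐)))*21 = (16*0)*21 = 0*21 = 0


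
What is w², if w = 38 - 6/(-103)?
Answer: 15366400/10609 ≈ 1448.4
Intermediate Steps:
w = 3920/103 (w = 38 - 6*(-1)/103 = 38 - 1*(-6/103) = 38 + 6/103 = 3920/103 ≈ 38.058)
w² = (3920/103)² = 15366400/10609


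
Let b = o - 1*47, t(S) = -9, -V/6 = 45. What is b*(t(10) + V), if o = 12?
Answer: 9765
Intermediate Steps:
V = -270 (V = -6*45 = -270)
b = -35 (b = 12 - 1*47 = 12 - 47 = -35)
b*(t(10) + V) = -35*(-9 - 270) = -35*(-279) = 9765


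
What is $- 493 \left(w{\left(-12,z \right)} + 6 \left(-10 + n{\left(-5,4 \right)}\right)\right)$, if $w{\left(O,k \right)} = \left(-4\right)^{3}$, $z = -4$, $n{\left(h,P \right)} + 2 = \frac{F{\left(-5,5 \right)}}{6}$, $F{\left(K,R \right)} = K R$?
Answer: $79373$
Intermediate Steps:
$n{\left(h,P \right)} = - \frac{37}{6}$ ($n{\left(h,P \right)} = -2 + \frac{\left(-5\right) 5}{6} = -2 - \frac{25}{6} = - \frac{37}{6}$)
$w{\left(O,k \right)} = -64$
$- 493 \left(w{\left(-12,z \right)} + 6 \left(-10 + n{\left(-5,4 \right)}\right)\right) = - 493 \left(-64 + 6 \left(-10 - \frac{37}{6}\right)\right) = - 493 \left(-64 + 6 \left(- \frac{97}{6}\right)\right) = - 493 \left(-64 - 97\right) = \left(-493\right) \left(-161\right) = 79373$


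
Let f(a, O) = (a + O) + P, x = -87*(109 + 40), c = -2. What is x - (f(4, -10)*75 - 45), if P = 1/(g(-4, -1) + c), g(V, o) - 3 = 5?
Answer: -24961/2 ≈ -12481.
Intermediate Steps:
g(V, o) = 8 (g(V, o) = 3 + 5 = 8)
x = -12963 (x = -87*149 = -12963)
P = ⅙ (P = 1/(8 - 2) = 1/6 = ⅙ ≈ 0.16667)
f(a, O) = ⅙ + O + a (f(a, O) = (a + O) + ⅙ = (O + a) + ⅙ = ⅙ + O + a)
x - (f(4, -10)*75 - 45) = -12963 - ((⅙ - 10 + 4)*75 - 45) = -12963 - (-35/6*75 - 45) = -12963 - (-875/2 - 45) = -12963 - 1*(-965/2) = -12963 + 965/2 = -24961/2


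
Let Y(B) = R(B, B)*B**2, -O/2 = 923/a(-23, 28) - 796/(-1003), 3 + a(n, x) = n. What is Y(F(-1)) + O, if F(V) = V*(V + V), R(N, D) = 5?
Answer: 89681/1003 ≈ 89.413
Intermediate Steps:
a(n, x) = -3 + n
F(V) = 2*V**2 (F(V) = V*(2*V) = 2*V**2)
O = 69621/1003 (O = -2*(923/(-3 - 23) - 796/(-1003)) = -2*(923/(-26) - 796*(-1/1003)) = -2*(923*(-1/26) + 796/1003) = -2*(-71/2 + 796/1003) = -2*(-69621/2006) = 69621/1003 ≈ 69.413)
Y(B) = 5*B**2
Y(F(-1)) + O = 5*(2*(-1)**2)**2 + 69621/1003 = 5*(2*1)**2 + 69621/1003 = 5*2**2 + 69621/1003 = 5*4 + 69621/1003 = 20 + 69621/1003 = 89681/1003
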